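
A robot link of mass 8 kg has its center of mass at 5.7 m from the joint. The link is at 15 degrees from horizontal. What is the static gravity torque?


tau = m*g*L*cos(angle)
= 8 * 9.81 * 5.7 * cos(15 deg)
= 8 * 9.81 * 5.7 * 0.9659
= 432.0934 Nm


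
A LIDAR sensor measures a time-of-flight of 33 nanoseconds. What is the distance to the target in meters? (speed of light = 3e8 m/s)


tof = 33 ns = 3.3e-08 s
dist = c * tof / 2
= 3e8 * 3.3e-08 / 2
= 4.95 m


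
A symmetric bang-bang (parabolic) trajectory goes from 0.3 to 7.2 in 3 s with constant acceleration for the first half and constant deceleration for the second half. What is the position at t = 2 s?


Symmetric rest-to-rest: each phase covers (pf-p0)/2 in time T/2. 0.5*a*(T/2)^2 = (pf-p0)/2 => a = 4*(pf-p0)/T^2
a = 4*(7.2-0.3)/3^2 = 3.0667
t = 2 is in the deceleration phase (t > T/2).
p = pf - 0.5*a*(T-t)^2 = 7.2 - 0.5*3.0667*1^2
= 5.6667


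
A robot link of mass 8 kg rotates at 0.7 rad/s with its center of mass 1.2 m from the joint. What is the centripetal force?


F = m * omega^2 * r
= 8 * 0.7^2 * 1.2
= 8 * 0.49 * 1.2
= 4.704 N


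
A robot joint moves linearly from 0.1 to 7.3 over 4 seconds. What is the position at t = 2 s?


s = t/T = 2/4 = 0.5
p(t) = p0 + (pf-p0)*s
= 0.1 + (7.3 - 0.1) * 0.5
= 3.7


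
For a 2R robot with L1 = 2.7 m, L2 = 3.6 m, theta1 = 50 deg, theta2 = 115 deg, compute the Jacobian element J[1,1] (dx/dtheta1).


J[1,1] = -L1*sin(t1) - L2*sin(t1+t2)
= -2.7*sin(50) - 3.6*sin(165)
= -3.0001


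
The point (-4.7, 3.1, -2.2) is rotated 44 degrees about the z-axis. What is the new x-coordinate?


Rotation about z-axis: x' = x*cos(theta) - y*sin(theta)
= -4.7 * 0.7193 - 3.1 * 0.6947
= -5.5343


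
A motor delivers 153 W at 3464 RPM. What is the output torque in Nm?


omega = 3464 * 2*pi/60 = 362.7492 rad/s
tau = P / omega = 153 / 362.7492
= 0.4218 Nm


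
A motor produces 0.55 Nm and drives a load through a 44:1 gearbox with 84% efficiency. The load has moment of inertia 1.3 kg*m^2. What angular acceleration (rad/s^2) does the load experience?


tau_out = tau_motor * N * eta
= 0.55 * 44 * 0.84 = 20.328 Nm
alpha = tau_out / I = 20.328 / 1.3
= 15.6369 rad/s^2


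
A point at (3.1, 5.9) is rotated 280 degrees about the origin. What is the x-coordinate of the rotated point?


x' = x*cos(theta) - y*sin(theta)
cos(280 deg) = 0.1736, sin(280 deg) = -0.9848
x' = 3.1 * 0.1736 - 5.9 * -0.9848
= 0.5383 - -5.8104
= 6.3487


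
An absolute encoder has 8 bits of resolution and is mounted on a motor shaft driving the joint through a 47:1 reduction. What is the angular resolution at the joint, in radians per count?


counts = 2^8 = 256
effective counts at joint = 256 * 47 = 12032
resolution = 2*pi / 12032
= 5.2221e-04 rad/count


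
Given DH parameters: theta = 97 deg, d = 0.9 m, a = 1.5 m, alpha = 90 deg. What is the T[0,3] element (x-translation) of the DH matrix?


T[0,3] = a * cos(theta)
= 1.5 * cos(97 deg)
= 1.5 * -0.1219
= -0.1828


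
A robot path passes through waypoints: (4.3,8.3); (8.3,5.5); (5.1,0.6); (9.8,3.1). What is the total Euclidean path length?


Segment lengths:
  seg1 = sqrt((4.0)^2 + (-2.8)^2) = 4.8826
  seg2 = sqrt((-3.2)^2 + (-4.9)^2) = 5.8523
  seg3 = sqrt((4.7)^2 + (2.5)^2) = 5.3235
Total = 16.0585


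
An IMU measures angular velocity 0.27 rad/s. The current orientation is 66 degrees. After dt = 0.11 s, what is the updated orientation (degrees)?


delta_theta = w * dt = 0.27 * 0.11 = 0.0297 rad
= 1.7017 deg
theta_new = 66 + 1.7017 = 67.7017 deg


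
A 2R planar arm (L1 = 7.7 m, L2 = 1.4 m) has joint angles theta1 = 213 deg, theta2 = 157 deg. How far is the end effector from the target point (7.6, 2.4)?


End effector via forward kinematics:
x = L1*cos(t1) + L2*cos(t1+t2) = -5.079
y = L1*sin(t1) + L2*sin(t1+t2) = -3.9506
Distance to target:
d = sqrt((7.6 - -5.079)^2 + (2.4 - -3.9506)^2)
= sqrt(160.7579 + 40.3303)
= 14.1806 m


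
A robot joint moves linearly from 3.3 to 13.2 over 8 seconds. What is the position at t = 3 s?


s = t/T = 3/8 = 0.375
p(t) = p0 + (pf-p0)*s
= 3.3 + (13.2 - 3.3) * 0.375
= 7.0125


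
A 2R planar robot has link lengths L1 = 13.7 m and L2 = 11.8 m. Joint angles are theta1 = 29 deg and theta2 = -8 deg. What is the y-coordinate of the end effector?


Convert angles to radians: theta1 = 0.5061, theta2 = -0.1396
y = L1*sin(theta1) + L2*sin(theta1+theta2)
y = 6.6419 + 4.2287
y = 10.8706


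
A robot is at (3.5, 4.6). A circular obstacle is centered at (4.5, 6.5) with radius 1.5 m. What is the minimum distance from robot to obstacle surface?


center_dist = sqrt((3.5-4.5)^2 + (4.6-6.5)^2)
= sqrt(1.0 + 3.61)
= 2.1471
min_dist = center_dist - radius = 2.1471 - 1.5 = 0.6471 m


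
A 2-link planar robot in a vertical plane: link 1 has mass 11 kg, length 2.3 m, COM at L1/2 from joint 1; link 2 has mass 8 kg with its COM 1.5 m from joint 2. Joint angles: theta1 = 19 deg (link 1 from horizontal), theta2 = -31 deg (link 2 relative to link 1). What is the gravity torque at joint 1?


Horizontal distance from joint 1 to link-1 COM:
  x_c1 = (L1/2)*cos(t1) = 1.15 * 0.9455 = 1.0873 m
Horizontal distance from joint 1 to link-2 COM:
  x_c2 = L1*cos(t1) + Lc2*cos(t1+t2)
       = 2.3*0.9455 + 1.5*0.9781 = 3.6419 m
tau1 = m1*g*x_c1 + m2*g*x_c2
     = 11*9.81*1.0873 + 8*9.81*3.6419
     = 117.3355 + 285.8174
     = 403.153 Nm


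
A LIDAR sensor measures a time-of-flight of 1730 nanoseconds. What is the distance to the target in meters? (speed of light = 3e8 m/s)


tof = 1730 ns = 1.73e-06 s
dist = c * tof / 2
= 3e8 * 1.73e-06 / 2
= 259.5 m


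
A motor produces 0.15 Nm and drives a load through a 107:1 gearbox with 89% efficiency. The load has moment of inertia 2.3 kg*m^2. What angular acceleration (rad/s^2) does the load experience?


tau_out = tau_motor * N * eta
= 0.15 * 107 * 0.89 = 14.2845 Nm
alpha = tau_out / I = 14.2845 / 2.3
= 6.2107 rad/s^2


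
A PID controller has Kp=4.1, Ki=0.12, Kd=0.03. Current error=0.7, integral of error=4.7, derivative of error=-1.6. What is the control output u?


u = Kp*e + Ki*int(e) + Kd*de/dt
= 4.1*0.7 + 0.12*4.7 + 0.03*(-1.6)
= 2.87 + 0.564 + -0.048
= 3.386


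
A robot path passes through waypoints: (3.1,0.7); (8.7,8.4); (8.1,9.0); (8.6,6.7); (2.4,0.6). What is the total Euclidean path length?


Segment lengths:
  seg1 = sqrt((5.6)^2 + (7.7)^2) = 9.521
  seg2 = sqrt((-0.6)^2 + (0.6)^2) = 0.8485
  seg3 = sqrt((0.5)^2 + (-2.3)^2) = 2.3537
  seg4 = sqrt((-6.2)^2 + (-6.1)^2) = 8.6977
Total = 21.421


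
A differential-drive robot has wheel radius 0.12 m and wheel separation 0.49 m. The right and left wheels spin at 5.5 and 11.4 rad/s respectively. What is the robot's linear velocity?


vR = r*wR = 0.12*5.5 = 0.66 m/s
vL = r*wL = 0.12*11.4 = 1.368 m/s
v = (vR+vL)/2 = 1.014 m/s
omega = (vR-vL)/L = -1.4449 rad/s
linear velocity = 1.014 m/s


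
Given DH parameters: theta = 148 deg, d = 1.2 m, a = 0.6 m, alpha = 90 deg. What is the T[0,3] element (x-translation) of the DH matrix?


T[0,3] = a * cos(theta)
= 0.6 * cos(148 deg)
= 0.6 * -0.848
= -0.5088


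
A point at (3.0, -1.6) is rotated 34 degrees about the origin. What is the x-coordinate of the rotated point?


x' = x*cos(theta) - y*sin(theta)
cos(34 deg) = 0.829, sin(34 deg) = 0.5592
x' = 3.0 * 0.829 - -1.6 * 0.5592
= 2.4871 - -0.8947
= 3.3818


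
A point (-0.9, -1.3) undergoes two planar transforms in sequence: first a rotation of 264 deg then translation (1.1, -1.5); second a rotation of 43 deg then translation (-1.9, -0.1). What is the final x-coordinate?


After transform 1:
x1 = cos(264)*-0.9 - sin(264)*-1.3 + 1.1 = -0.0988
y1 = sin(264)*-0.9 + cos(264)*-1.3 + -1.5 = -0.469
After transform 2:
x2 = cos(43)*-0.0988 - sin(43)*-0.469 + -1.9
= -1.6524


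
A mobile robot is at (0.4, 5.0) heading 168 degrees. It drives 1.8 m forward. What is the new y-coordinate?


y_new = y0 + d*sin(theta)
= 5.0 + 1.8*sin(168)
= 5.0 + 0.3742
= 5.3742


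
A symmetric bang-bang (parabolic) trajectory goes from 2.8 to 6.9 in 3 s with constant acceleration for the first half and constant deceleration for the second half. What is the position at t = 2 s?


Symmetric rest-to-rest: each phase covers (pf-p0)/2 in time T/2. 0.5*a*(T/2)^2 = (pf-p0)/2 => a = 4*(pf-p0)/T^2
a = 4*(6.9-2.8)/3^2 = 1.8222
t = 2 is in the deceleration phase (t > T/2).
p = pf - 0.5*a*(T-t)^2 = 6.9 - 0.5*1.8222*1^2
= 5.9889


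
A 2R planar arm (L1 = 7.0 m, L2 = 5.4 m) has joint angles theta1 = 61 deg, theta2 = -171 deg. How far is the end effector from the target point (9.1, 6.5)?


End effector via forward kinematics:
x = L1*cos(t1) + L2*cos(t1+t2) = 1.5468
y = L1*sin(t1) + L2*sin(t1+t2) = 1.048
Distance to target:
d = sqrt((9.1 - 1.5468)^2 + (6.5 - 1.048)^2)
= sqrt(57.0515 + 29.7243)
= 9.3154 m


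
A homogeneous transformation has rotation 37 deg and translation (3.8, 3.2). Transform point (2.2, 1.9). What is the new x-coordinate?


x' = cos(theta)*px - sin(theta)*py + tx
= 0.7986*2.2 - 0.6018*1.9 + 3.8
= 4.4135


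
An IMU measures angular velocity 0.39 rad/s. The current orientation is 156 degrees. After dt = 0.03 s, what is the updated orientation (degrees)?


delta_theta = w * dt = 0.39 * 0.03 = 0.0117 rad
= 0.6704 deg
theta_new = 156 + 0.6704 = 156.6704 deg


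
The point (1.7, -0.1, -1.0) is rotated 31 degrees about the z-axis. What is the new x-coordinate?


Rotation about z-axis: x' = x*cos(theta) - y*sin(theta)
= 1.7 * 0.8572 - -0.1 * 0.515
= 1.5087


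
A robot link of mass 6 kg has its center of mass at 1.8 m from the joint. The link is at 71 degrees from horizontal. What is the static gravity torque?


tau = m*g*L*cos(angle)
= 6 * 9.81 * 1.8 * cos(71 deg)
= 6 * 9.81 * 1.8 * 0.3256
= 34.4933 Nm


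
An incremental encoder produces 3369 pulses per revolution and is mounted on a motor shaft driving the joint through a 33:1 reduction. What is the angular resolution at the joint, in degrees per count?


counts per rev = 3369
effective counts at joint = 3369 * 33 = 111177
resolution = 360 / 111177
= 0.0032 deg/count


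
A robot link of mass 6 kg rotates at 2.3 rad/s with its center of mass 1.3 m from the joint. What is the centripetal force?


F = m * omega^2 * r
= 6 * 2.3^2 * 1.3
= 6 * 5.29 * 1.3
= 41.262 N


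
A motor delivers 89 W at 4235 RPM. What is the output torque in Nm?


omega = 4235 * 2*pi/60 = 443.4882 rad/s
tau = P / omega = 89 / 443.4882
= 0.2007 Nm


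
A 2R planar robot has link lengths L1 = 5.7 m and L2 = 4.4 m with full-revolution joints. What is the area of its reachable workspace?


r_max = L1 + L2 = 10.1 m
r_min = |L1 - L2| = 1.3 m
Area = pi*(r_max^2 - r_min^2)
= pi*(102.01 - 1.69)
= pi * 100.32
= 315.1646 m^2


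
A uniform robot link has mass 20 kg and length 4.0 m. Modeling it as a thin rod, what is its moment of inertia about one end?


I = (1/3) * m * L^2
= (1/3) * 20 * 4.0^2
= 0.333333 * 20 * 16.0
= 106.6667 kg*m^2


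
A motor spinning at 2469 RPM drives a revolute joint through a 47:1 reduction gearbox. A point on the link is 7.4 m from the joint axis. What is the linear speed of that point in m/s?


omega_motor = 2469 * 2*pi/60 = 258.5531 rad/s
omega_joint = omega_motor / 47 = 5.5011 rad/s
v = omega_joint * r = 5.5011 * 7.4
= 40.7084 m/s


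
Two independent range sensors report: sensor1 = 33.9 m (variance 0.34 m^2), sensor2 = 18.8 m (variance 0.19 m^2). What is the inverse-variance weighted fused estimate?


w1 = (1/var1) / (1/var1 + 1/var2)
   = 2.9412 / (2.9412 + 5.2632) = 0.3585
w2 = 1 - w1 = 0.6415
fused = w1*s1 + w2*s2 = 12.1528 + 12.0604
= 24.2132 m


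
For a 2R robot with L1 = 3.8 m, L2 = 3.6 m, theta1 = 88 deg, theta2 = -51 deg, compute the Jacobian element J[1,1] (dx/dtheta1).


J[1,1] = -L1*sin(t1) - L2*sin(t1+t2)
= -3.8*sin(88) - 3.6*sin(37)
= -5.9642


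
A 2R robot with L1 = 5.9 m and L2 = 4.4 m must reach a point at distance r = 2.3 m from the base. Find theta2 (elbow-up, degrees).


cos(theta2) = (r^2 - L1^2 - L2^2) / (2*L1*L2)
cos(theta2) = (5.29 - 34.81 - 19.36) / 51.92
cos(theta2) = -0.941448
theta2 = 160.2962 degrees


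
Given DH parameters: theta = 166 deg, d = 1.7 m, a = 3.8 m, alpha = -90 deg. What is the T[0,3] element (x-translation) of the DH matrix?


T[0,3] = a * cos(theta)
= 3.8 * cos(166 deg)
= 3.8 * -0.9703
= -3.6871


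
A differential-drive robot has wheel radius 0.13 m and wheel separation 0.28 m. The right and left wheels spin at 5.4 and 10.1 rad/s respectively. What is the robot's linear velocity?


vR = r*wR = 0.13*5.4 = 0.702 m/s
vL = r*wL = 0.13*10.1 = 1.313 m/s
v = (vR+vL)/2 = 1.0075 m/s
omega = (vR-vL)/L = -2.1821 rad/s
linear velocity = 1.0075 m/s


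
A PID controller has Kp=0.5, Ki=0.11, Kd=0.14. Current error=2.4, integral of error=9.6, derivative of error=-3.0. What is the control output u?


u = Kp*e + Ki*int(e) + Kd*de/dt
= 0.5*2.4 + 0.11*9.6 + 0.14*(-3.0)
= 1.2 + 1.056 + -0.42
= 1.836


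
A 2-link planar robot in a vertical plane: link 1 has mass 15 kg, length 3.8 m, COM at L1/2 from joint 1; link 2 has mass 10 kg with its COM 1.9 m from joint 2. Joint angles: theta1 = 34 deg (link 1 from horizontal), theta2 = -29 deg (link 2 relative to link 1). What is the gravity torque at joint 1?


Horizontal distance from joint 1 to link-1 COM:
  x_c1 = (L1/2)*cos(t1) = 1.9 * 0.829 = 1.5752 m
Horizontal distance from joint 1 to link-2 COM:
  x_c2 = L1*cos(t1) + Lc2*cos(t1+t2)
       = 3.8*0.829 + 1.9*0.9962 = 5.0431 m
tau1 = m1*g*x_c1 + m2*g*x_c2
     = 15*9.81*1.5752 + 10*9.81*5.0431
     = 231.7865 + 494.7294
     = 726.5158 Nm


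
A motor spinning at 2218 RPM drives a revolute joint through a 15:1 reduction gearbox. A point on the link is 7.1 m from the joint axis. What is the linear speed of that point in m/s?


omega_motor = 2218 * 2*pi/60 = 232.2684 rad/s
omega_joint = omega_motor / 15 = 15.4846 rad/s
v = omega_joint * r = 15.4846 * 7.1
= 109.9404 m/s


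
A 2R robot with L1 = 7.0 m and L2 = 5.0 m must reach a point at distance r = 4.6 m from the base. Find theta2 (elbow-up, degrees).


cos(theta2) = (r^2 - L1^2 - L2^2) / (2*L1*L2)
cos(theta2) = (21.16 - 49.0 - 25.0) / 70.0
cos(theta2) = -0.754857
theta2 = 139.0129 degrees


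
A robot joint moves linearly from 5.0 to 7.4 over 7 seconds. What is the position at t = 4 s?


s = t/T = 4/7 = 0.5714
p(t) = p0 + (pf-p0)*s
= 5.0 + (7.4 - 5.0) * 0.5714
= 6.3714


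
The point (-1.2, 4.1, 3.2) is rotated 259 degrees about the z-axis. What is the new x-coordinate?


Rotation about z-axis: x' = x*cos(theta) - y*sin(theta)
= -1.2 * -0.1908 - 4.1 * -0.9816
= 4.2536


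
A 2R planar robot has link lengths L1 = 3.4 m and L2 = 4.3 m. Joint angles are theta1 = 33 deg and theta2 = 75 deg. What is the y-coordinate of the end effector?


Convert angles to radians: theta1 = 0.576, theta2 = 1.309
y = L1*sin(theta1) + L2*sin(theta1+theta2)
y = 1.8518 + 4.0895
y = 5.9413


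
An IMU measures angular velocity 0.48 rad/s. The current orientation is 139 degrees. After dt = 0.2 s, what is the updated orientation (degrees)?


delta_theta = w * dt = 0.48 * 0.2 = 0.096 rad
= 5.5004 deg
theta_new = 139 + 5.5004 = 144.5004 deg


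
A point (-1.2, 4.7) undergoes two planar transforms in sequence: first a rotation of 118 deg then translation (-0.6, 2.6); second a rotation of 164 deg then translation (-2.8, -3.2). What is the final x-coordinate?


After transform 1:
x1 = cos(118)*-1.2 - sin(118)*4.7 + -0.6 = -4.1865
y1 = sin(118)*-1.2 + cos(118)*4.7 + 2.6 = -0.6661
After transform 2:
x2 = cos(164)*-4.1865 - sin(164)*-0.6661 + -2.8
= 1.4079


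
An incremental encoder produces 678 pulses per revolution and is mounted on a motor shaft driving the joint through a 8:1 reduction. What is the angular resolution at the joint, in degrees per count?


counts per rev = 678
effective counts at joint = 678 * 8 = 5424
resolution = 360 / 5424
= 0.0664 deg/count


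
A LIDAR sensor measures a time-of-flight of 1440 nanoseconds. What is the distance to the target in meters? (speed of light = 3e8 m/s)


tof = 1440 ns = 1.44e-06 s
dist = c * tof / 2
= 3e8 * 1.44e-06 / 2
= 216.0 m


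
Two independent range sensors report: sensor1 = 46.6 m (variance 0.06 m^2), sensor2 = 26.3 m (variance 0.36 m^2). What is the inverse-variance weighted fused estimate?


w1 = (1/var1) / (1/var1 + 1/var2)
   = 16.6667 / (16.6667 + 2.7778) = 0.8571
w2 = 1 - w1 = 0.1429
fused = w1*s1 + w2*s2 = 39.9429 + 3.7571
= 43.7 m


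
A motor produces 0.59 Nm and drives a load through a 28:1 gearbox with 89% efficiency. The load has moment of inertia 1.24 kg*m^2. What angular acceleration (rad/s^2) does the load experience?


tau_out = tau_motor * N * eta
= 0.59 * 28 * 0.89 = 14.7028 Nm
alpha = tau_out / I = 14.7028 / 1.24
= 11.8571 rad/s^2


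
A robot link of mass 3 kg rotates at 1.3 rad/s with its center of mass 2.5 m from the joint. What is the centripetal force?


F = m * omega^2 * r
= 3 * 1.3^2 * 2.5
= 3 * 1.69 * 2.5
= 12.675 N


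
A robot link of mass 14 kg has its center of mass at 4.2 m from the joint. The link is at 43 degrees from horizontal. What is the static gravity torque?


tau = m*g*L*cos(angle)
= 14 * 9.81 * 4.2 * cos(43 deg)
= 14 * 9.81 * 4.2 * 0.7314
= 421.8653 Nm


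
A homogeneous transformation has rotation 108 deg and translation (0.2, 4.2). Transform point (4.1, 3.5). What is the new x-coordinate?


x' = cos(theta)*px - sin(theta)*py + tx
= -0.309*4.1 - 0.9511*3.5 + 0.2
= -4.3957


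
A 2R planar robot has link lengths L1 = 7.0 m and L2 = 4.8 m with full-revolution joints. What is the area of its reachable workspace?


r_max = L1 + L2 = 11.8 m
r_min = |L1 - L2| = 2.2 m
Area = pi*(r_max^2 - r_min^2)
= pi*(139.24 - 4.84)
= pi * 134.4
= 422.2301 m^2


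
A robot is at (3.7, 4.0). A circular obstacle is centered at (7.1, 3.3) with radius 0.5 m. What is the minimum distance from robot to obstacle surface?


center_dist = sqrt((3.7-7.1)^2 + (4.0-3.3)^2)
= sqrt(11.56 + 0.49)
= 3.4713
min_dist = center_dist - radius = 3.4713 - 0.5 = 2.9713 m


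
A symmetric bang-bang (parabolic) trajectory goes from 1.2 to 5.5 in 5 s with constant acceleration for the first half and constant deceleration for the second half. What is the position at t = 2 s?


Symmetric rest-to-rest: each phase covers (pf-p0)/2 in time T/2. 0.5*a*(T/2)^2 = (pf-p0)/2 => a = 4*(pf-p0)/T^2
a = 4*(5.5-1.2)/5^2 = 0.688
t = 2 is in the acceleration phase (t <= T/2).
p = p0 + 0.5*a*t^2 = 1.2 + 0.5*0.688*2^2
= 2.576


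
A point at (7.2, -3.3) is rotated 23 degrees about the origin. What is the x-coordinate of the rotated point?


x' = x*cos(theta) - y*sin(theta)
cos(23 deg) = 0.9205, sin(23 deg) = 0.3907
x' = 7.2 * 0.9205 - -3.3 * 0.3907
= 6.6276 - -1.2894
= 7.917


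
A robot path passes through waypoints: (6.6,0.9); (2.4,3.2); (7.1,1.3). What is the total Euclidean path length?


Segment lengths:
  seg1 = sqrt((-4.2)^2 + (2.3)^2) = 4.7885
  seg2 = sqrt((4.7)^2 + (-1.9)^2) = 5.0695
Total = 9.858


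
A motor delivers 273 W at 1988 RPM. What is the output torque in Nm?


omega = 1988 * 2*pi/60 = 208.1829 rad/s
tau = P / omega = 273 / 208.1829
= 1.3113 Nm


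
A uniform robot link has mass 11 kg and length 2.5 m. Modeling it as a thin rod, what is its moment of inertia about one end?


I = (1/3) * m * L^2
= (1/3) * 11 * 2.5^2
= 0.333333 * 11 * 6.25
= 22.9167 kg*m^2


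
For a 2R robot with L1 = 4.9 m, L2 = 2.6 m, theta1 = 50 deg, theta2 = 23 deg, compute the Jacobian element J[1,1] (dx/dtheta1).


J[1,1] = -L1*sin(t1) - L2*sin(t1+t2)
= -4.9*sin(50) - 2.6*sin(73)
= -6.24


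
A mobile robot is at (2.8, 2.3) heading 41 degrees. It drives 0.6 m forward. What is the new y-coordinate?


y_new = y0 + d*sin(theta)
= 2.3 + 0.6*sin(41)
= 2.3 + 0.3936
= 2.6936


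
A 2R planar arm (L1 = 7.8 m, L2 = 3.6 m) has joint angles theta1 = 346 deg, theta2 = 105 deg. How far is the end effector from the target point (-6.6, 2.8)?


End effector via forward kinematics:
x = L1*cos(t1) + L2*cos(t1+t2) = 7.5055
y = L1*sin(t1) + L2*sin(t1+t2) = 1.7125
Distance to target:
d = sqrt((-6.6 - 7.5055)^2 + (2.8 - 1.7125)^2)
= sqrt(198.9645 + 1.1827)
= 14.1473 m


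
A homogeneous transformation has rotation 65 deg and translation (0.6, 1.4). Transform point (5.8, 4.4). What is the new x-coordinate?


x' = cos(theta)*px - sin(theta)*py + tx
= 0.4226*5.8 - 0.9063*4.4 + 0.6
= -0.9366


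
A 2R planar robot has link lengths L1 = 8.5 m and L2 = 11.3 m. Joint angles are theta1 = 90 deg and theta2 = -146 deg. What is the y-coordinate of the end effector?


Convert angles to radians: theta1 = 1.5708, theta2 = -2.5482
y = L1*sin(theta1) + L2*sin(theta1+theta2)
y = 8.5 + -9.3681
y = -0.8681


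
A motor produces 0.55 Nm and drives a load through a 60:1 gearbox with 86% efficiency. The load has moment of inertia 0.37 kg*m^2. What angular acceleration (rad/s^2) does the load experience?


tau_out = tau_motor * N * eta
= 0.55 * 60 * 0.86 = 28.38 Nm
alpha = tau_out / I = 28.38 / 0.37
= 76.7027 rad/s^2


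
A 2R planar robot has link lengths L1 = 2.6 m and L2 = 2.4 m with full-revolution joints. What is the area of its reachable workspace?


r_max = L1 + L2 = 5.0 m
r_min = |L1 - L2| = 0.2 m
Area = pi*(r_max^2 - r_min^2)
= pi*(25.0 - 0.04)
= pi * 24.96
= 78.4142 m^2


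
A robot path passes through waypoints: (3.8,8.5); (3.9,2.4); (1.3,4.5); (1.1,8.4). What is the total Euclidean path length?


Segment lengths:
  seg1 = sqrt((0.1)^2 + (-6.1)^2) = 6.1008
  seg2 = sqrt((-2.6)^2 + (2.1)^2) = 3.3422
  seg3 = sqrt((-0.2)^2 + (3.9)^2) = 3.9051
Total = 13.3481


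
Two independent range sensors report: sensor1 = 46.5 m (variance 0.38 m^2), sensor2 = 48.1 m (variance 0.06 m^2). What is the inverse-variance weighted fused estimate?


w1 = (1/var1) / (1/var1 + 1/var2)
   = 2.6316 / (2.6316 + 16.6667) = 0.1364
w2 = 1 - w1 = 0.8636
fused = w1*s1 + w2*s2 = 6.3409 + 41.5409
= 47.8818 m


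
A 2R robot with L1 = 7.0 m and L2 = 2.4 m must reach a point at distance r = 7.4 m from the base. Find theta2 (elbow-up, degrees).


cos(theta2) = (r^2 - L1^2 - L2^2) / (2*L1*L2)
cos(theta2) = (54.76 - 49.0 - 5.76) / 33.6
cos(theta2) = 0.0
theta2 = 90.0 degrees


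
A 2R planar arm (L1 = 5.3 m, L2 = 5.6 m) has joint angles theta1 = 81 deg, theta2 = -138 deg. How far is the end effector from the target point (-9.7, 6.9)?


End effector via forward kinematics:
x = L1*cos(t1) + L2*cos(t1+t2) = 3.8791
y = L1*sin(t1) + L2*sin(t1+t2) = 0.5382
Distance to target:
d = sqrt((-9.7 - 3.8791)^2 + (6.9 - 0.5382)^2)
= sqrt(184.3914 + 40.4726)
= 14.9955 m


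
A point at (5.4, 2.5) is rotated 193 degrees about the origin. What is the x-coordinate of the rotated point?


x' = x*cos(theta) - y*sin(theta)
cos(193 deg) = -0.9744, sin(193 deg) = -0.225
x' = 5.4 * -0.9744 - 2.5 * -0.225
= -5.2616 - -0.5624
= -4.6992


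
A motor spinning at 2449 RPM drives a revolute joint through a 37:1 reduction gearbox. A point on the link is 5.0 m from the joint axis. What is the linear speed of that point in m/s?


omega_motor = 2449 * 2*pi/60 = 256.4587 rad/s
omega_joint = omega_motor / 37 = 6.9313 rad/s
v = omega_joint * r = 6.9313 * 5.0
= 34.6566 m/s


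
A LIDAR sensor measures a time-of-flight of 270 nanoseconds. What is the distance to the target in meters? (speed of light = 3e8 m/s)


tof = 270 ns = 2.7e-07 s
dist = c * tof / 2
= 3e8 * 2.7e-07 / 2
= 40.5 m


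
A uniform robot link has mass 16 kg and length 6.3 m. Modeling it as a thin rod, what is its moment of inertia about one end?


I = (1/3) * m * L^2
= (1/3) * 16 * 6.3^2
= 0.333333 * 16 * 39.69
= 211.68 kg*m^2


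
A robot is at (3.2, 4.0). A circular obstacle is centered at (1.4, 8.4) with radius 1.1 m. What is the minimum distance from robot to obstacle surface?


center_dist = sqrt((3.2-1.4)^2 + (4.0-8.4)^2)
= sqrt(3.24 + 19.36)
= 4.7539
min_dist = center_dist - radius = 4.7539 - 1.1 = 3.6539 m


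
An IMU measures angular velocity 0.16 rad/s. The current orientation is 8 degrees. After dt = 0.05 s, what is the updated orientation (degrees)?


delta_theta = w * dt = 0.16 * 0.05 = 0.008 rad
= 0.4584 deg
theta_new = 8 + 0.4584 = 8.4584 deg


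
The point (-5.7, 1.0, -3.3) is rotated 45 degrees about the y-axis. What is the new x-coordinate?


Rotation about y-axis: x' = x*cos(theta) + z*sin(theta)
= -5.7 * 0.7071 + -3.3 * 0.7071
= -6.364


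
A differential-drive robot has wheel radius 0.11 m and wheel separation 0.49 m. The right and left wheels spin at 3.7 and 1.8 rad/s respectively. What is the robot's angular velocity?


vR = r*wR = 0.11*3.7 = 0.407 m/s
vL = r*wL = 0.11*1.8 = 0.198 m/s
v = (vR+vL)/2 = 0.3025 m/s
omega = (vR-vL)/L = 0.4265 rad/s
angular velocity = 0.4265 rad/s


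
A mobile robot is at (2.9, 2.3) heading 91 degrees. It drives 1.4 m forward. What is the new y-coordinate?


y_new = y0 + d*sin(theta)
= 2.3 + 1.4*sin(91)
= 2.3 + 1.3998
= 3.6998


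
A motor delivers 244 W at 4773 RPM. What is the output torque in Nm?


omega = 4773 * 2*pi/60 = 499.8274 rad/s
tau = P / omega = 244 / 499.8274
= 0.4882 Nm


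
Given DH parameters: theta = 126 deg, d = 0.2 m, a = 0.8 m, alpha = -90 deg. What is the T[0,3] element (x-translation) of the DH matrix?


T[0,3] = a * cos(theta)
= 0.8 * cos(126 deg)
= 0.8 * -0.5878
= -0.4702


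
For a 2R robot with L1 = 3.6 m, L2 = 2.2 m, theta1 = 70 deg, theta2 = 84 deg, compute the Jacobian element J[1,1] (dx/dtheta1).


J[1,1] = -L1*sin(t1) - L2*sin(t1+t2)
= -3.6*sin(70) - 2.2*sin(154)
= -4.3473


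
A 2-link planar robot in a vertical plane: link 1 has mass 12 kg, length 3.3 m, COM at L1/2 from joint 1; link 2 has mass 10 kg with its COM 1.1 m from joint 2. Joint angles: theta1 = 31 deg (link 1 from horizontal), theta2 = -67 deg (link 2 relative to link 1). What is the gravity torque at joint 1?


Horizontal distance from joint 1 to link-1 COM:
  x_c1 = (L1/2)*cos(t1) = 1.65 * 0.8572 = 1.4143 m
Horizontal distance from joint 1 to link-2 COM:
  x_c2 = L1*cos(t1) + Lc2*cos(t1+t2)
       = 3.3*0.8572 + 1.1*0.809 = 3.7186 m
tau1 = m1*g*x_c1 + m2*g*x_c2
     = 12*9.81*1.4143 + 10*9.81*3.7186
     = 166.4945 + 364.7918
     = 531.2863 Nm


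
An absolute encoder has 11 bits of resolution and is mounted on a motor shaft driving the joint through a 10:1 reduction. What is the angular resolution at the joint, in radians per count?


counts = 2^11 = 2048
effective counts at joint = 2048 * 10 = 20480
resolution = 2*pi / 20480
= 3.0680e-04 rad/count


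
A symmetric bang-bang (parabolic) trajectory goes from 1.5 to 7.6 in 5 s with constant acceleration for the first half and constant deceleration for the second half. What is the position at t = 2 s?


Symmetric rest-to-rest: each phase covers (pf-p0)/2 in time T/2. 0.5*a*(T/2)^2 = (pf-p0)/2 => a = 4*(pf-p0)/T^2
a = 4*(7.6-1.5)/5^2 = 0.976
t = 2 is in the acceleration phase (t <= T/2).
p = p0 + 0.5*a*t^2 = 1.5 + 0.5*0.976*2^2
= 3.452


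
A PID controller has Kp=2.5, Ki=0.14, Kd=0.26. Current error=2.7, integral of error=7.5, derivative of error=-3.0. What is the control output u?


u = Kp*e + Ki*int(e) + Kd*de/dt
= 2.5*2.7 + 0.14*7.5 + 0.26*(-3.0)
= 6.75 + 1.05 + -0.78
= 7.02


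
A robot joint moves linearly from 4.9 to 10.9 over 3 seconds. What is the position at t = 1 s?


s = t/T = 1/3 = 0.3333
p(t) = p0 + (pf-p0)*s
= 4.9 + (10.9 - 4.9) * 0.3333
= 6.9


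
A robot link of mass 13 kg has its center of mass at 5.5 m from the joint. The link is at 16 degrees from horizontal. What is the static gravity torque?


tau = m*g*L*cos(angle)
= 13 * 9.81 * 5.5 * cos(16 deg)
= 13 * 9.81 * 5.5 * 0.9613
= 674.2434 Nm


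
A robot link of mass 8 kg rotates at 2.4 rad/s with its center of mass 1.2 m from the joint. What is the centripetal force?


F = m * omega^2 * r
= 8 * 2.4^2 * 1.2
= 8 * 5.76 * 1.2
= 55.296 N


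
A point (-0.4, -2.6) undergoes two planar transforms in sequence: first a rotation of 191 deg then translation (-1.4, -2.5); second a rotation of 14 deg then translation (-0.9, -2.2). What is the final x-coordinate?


After transform 1:
x1 = cos(191)*-0.4 - sin(191)*-2.6 + -1.4 = -1.5035
y1 = sin(191)*-0.4 + cos(191)*-2.6 + -2.5 = 0.1286
After transform 2:
x2 = cos(14)*-1.5035 - sin(14)*0.1286 + -0.9
= -2.3899


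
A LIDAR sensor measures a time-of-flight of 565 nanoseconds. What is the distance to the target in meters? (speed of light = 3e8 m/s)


tof = 565 ns = 5.65e-07 s
dist = c * tof / 2
= 3e8 * 5.65e-07 / 2
= 84.75 m


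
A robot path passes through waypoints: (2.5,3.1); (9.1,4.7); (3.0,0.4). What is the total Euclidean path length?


Segment lengths:
  seg1 = sqrt((6.6)^2 + (1.6)^2) = 6.7912
  seg2 = sqrt((-6.1)^2 + (-4.3)^2) = 7.4632
Total = 14.2544


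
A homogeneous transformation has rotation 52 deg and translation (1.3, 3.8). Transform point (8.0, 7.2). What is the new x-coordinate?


x' = cos(theta)*px - sin(theta)*py + tx
= 0.6157*8.0 - 0.788*7.2 + 1.3
= 0.5516


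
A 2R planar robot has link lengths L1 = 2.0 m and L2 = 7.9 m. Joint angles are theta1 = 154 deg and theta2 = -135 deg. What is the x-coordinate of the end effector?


Convert angles to radians: theta1 = 2.6878, theta2 = -2.3562
x = L1*cos(theta1) + L2*cos(theta1+theta2)
x = -1.7976 + 7.4696
x = 5.672


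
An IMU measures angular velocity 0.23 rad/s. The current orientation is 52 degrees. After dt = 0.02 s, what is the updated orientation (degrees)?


delta_theta = w * dt = 0.23 * 0.02 = 0.0046 rad
= 0.2636 deg
theta_new = 52 + 0.2636 = 52.2636 deg


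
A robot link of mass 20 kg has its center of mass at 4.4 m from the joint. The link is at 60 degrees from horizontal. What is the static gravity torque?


tau = m*g*L*cos(angle)
= 20 * 9.81 * 4.4 * cos(60 deg)
= 20 * 9.81 * 4.4 * 0.5
= 431.64 Nm


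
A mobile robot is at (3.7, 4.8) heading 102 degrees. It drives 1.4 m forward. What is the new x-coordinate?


x_new = x0 + d*cos(theta)
= 3.7 + 1.4*cos(102)
= 3.7 + -0.2911
= 3.4089


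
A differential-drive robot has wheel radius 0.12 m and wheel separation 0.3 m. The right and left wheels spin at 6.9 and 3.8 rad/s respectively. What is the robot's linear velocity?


vR = r*wR = 0.12*6.9 = 0.828 m/s
vL = r*wL = 0.12*3.8 = 0.456 m/s
v = (vR+vL)/2 = 0.642 m/s
omega = (vR-vL)/L = 1.24 rad/s
linear velocity = 0.642 m/s


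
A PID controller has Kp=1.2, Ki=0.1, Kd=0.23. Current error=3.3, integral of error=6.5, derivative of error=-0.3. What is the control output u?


u = Kp*e + Ki*int(e) + Kd*de/dt
= 1.2*3.3 + 0.1*6.5 + 0.23*(-0.3)
= 3.96 + 0.65 + -0.069
= 4.541


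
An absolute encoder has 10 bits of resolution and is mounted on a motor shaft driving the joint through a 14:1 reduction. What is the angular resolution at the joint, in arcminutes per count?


counts = 2^10 = 1024
effective counts at joint = 1024 * 14 = 14336
resolution = 360*60 / 14336
= 1.5067 arcmin/count


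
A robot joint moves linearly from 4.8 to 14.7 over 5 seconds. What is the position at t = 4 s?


s = t/T = 4/5 = 0.8
p(t) = p0 + (pf-p0)*s
= 4.8 + (14.7 - 4.8) * 0.8
= 12.72


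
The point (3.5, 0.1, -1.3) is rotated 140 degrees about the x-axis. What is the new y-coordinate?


Rotation about x-axis: y' = y*cos(theta) - z*sin(theta)
= 0.1 * -0.766 - -1.3 * 0.6428
= 0.759


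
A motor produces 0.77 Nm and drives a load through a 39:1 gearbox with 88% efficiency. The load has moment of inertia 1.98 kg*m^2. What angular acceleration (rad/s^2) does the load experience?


tau_out = tau_motor * N * eta
= 0.77 * 39 * 0.88 = 26.4264 Nm
alpha = tau_out / I = 26.4264 / 1.98
= 13.3467 rad/s^2


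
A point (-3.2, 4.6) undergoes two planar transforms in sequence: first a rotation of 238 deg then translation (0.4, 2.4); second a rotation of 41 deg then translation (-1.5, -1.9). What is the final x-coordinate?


After transform 1:
x1 = cos(238)*-3.2 - sin(238)*4.6 + 0.4 = 5.9968
y1 = sin(238)*-3.2 + cos(238)*4.6 + 2.4 = 2.6761
After transform 2:
x2 = cos(41)*5.9968 - sin(41)*2.6761 + -1.5
= 1.2701


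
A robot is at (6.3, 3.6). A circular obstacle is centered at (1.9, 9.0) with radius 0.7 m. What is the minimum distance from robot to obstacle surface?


center_dist = sqrt((6.3-1.9)^2 + (3.6-9.0)^2)
= sqrt(19.36 + 29.16)
= 6.9656
min_dist = center_dist - radius = 6.9656 - 0.7 = 6.2656 m


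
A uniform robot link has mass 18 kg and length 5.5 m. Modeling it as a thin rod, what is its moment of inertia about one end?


I = (1/3) * m * L^2
= (1/3) * 18 * 5.5^2
= 0.333333 * 18 * 30.25
= 181.5 kg*m^2


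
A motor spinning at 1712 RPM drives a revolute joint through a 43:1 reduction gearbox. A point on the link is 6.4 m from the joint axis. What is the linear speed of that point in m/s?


omega_motor = 1712 * 2*pi/60 = 179.2802 rad/s
omega_joint = omega_motor / 43 = 4.1693 rad/s
v = omega_joint * r = 4.1693 * 6.4
= 26.6836 m/s


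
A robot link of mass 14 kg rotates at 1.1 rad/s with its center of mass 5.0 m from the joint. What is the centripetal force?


F = m * omega^2 * r
= 14 * 1.1^2 * 5.0
= 14 * 1.21 * 5.0
= 84.7 N


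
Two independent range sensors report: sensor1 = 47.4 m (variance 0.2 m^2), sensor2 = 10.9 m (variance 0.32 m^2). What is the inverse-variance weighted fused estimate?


w1 = (1/var1) / (1/var1 + 1/var2)
   = 5.0 / (5.0 + 3.125) = 0.6154
w2 = 1 - w1 = 0.3846
fused = w1*s1 + w2*s2 = 29.1692 + 4.1923
= 33.3615 m


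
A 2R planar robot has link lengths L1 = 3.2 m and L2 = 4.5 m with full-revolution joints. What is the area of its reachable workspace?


r_max = L1 + L2 = 7.7 m
r_min = |L1 - L2| = 1.3 m
Area = pi*(r_max^2 - r_min^2)
= pi*(59.29 - 1.69)
= pi * 57.6
= 180.9557 m^2


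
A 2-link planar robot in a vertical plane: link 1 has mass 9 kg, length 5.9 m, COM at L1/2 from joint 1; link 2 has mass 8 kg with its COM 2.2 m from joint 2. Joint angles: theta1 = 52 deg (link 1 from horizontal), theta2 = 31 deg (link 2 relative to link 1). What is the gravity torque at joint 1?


Horizontal distance from joint 1 to link-1 COM:
  x_c1 = (L1/2)*cos(t1) = 2.95 * 0.6157 = 1.8162 m
Horizontal distance from joint 1 to link-2 COM:
  x_c2 = L1*cos(t1) + Lc2*cos(t1+t2)
       = 5.9*0.6157 + 2.2*0.1219 = 3.9005 m
tau1 = m1*g*x_c1 + m2*g*x_c2
     = 9*9.81*1.8162 + 8*9.81*3.9005
     = 160.3524 + 306.1124
     = 466.4649 Nm


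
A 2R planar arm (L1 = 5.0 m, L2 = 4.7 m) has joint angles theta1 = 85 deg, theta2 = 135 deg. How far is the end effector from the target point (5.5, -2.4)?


End effector via forward kinematics:
x = L1*cos(t1) + L2*cos(t1+t2) = -3.1646
y = L1*sin(t1) + L2*sin(t1+t2) = 1.9599
Distance to target:
d = sqrt((5.5 - -3.1646)^2 + (-2.4 - 1.9599)^2)
= sqrt(75.0758 + 19.0085)
= 9.6997 m


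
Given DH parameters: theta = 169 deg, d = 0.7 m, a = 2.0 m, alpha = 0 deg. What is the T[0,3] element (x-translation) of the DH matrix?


T[0,3] = a * cos(theta)
= 2.0 * cos(169 deg)
= 2.0 * -0.9816
= -1.9633


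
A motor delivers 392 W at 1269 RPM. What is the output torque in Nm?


omega = 1269 * 2*pi/60 = 132.8894 rad/s
tau = P / omega = 392 / 132.8894
= 2.9498 Nm


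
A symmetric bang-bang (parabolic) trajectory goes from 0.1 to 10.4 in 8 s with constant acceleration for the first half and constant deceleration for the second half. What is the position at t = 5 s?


Symmetric rest-to-rest: each phase covers (pf-p0)/2 in time T/2. 0.5*a*(T/2)^2 = (pf-p0)/2 => a = 4*(pf-p0)/T^2
a = 4*(10.4-0.1)/8^2 = 0.6438
t = 5 is in the deceleration phase (t > T/2).
p = pf - 0.5*a*(T-t)^2 = 10.4 - 0.5*0.6438*3^2
= 7.5031


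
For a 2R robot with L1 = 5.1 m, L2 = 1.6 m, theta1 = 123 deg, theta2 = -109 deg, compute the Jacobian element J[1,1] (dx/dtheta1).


J[1,1] = -L1*sin(t1) - L2*sin(t1+t2)
= -5.1*sin(123) - 1.6*sin(14)
= -4.6643


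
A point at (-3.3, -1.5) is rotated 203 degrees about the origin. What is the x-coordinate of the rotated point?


x' = x*cos(theta) - y*sin(theta)
cos(203 deg) = -0.9205, sin(203 deg) = -0.3907
x' = -3.3 * -0.9205 - -1.5 * -0.3907
= 3.0377 - 0.5861
= 2.4516


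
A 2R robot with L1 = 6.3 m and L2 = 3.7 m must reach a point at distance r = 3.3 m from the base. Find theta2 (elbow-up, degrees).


cos(theta2) = (r^2 - L1^2 - L2^2) / (2*L1*L2)
cos(theta2) = (10.89 - 39.69 - 13.69) / 46.62
cos(theta2) = -0.911411
theta2 = 155.7011 degrees


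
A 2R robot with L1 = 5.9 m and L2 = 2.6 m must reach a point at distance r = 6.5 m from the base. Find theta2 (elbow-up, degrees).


cos(theta2) = (r^2 - L1^2 - L2^2) / (2*L1*L2)
cos(theta2) = (42.25 - 34.81 - 6.76) / 30.68
cos(theta2) = 0.022164
theta2 = 88.73 degrees


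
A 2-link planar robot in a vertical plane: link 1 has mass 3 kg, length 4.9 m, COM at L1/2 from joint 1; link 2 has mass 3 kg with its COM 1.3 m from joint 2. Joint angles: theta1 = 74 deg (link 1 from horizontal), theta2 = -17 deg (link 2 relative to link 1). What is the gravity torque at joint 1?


Horizontal distance from joint 1 to link-1 COM:
  x_c1 = (L1/2)*cos(t1) = 2.45 * 0.2756 = 0.6753 m
Horizontal distance from joint 1 to link-2 COM:
  x_c2 = L1*cos(t1) + Lc2*cos(t1+t2)
       = 4.9*0.2756 + 1.3*0.5446 = 2.0587 m
tau1 = m1*g*x_c1 + m2*g*x_c2
     = 3*9.81*0.6753 + 3*9.81*2.0587
     = 19.8744 + 60.5862
     = 80.4606 Nm


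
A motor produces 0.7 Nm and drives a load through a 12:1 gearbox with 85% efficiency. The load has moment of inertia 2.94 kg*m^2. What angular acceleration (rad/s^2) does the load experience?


tau_out = tau_motor * N * eta
= 0.7 * 12 * 0.85 = 7.14 Nm
alpha = tau_out / I = 7.14 / 2.94
= 2.4286 rad/s^2


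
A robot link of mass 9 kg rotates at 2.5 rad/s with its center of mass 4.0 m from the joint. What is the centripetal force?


F = m * omega^2 * r
= 9 * 2.5^2 * 4.0
= 9 * 6.25 * 4.0
= 225.0 N


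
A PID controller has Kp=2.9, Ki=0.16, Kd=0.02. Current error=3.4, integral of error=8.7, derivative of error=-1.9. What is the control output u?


u = Kp*e + Ki*int(e) + Kd*de/dt
= 2.9*3.4 + 0.16*8.7 + 0.02*(-1.9)
= 9.86 + 1.392 + -0.038
= 11.214


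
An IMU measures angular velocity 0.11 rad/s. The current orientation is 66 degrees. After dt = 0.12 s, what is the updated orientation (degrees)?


delta_theta = w * dt = 0.11 * 0.12 = 0.0132 rad
= 0.7563 deg
theta_new = 66 + 0.7563 = 66.7563 deg


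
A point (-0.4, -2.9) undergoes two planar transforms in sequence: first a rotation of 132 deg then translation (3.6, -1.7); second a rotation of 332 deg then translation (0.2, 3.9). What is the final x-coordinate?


After transform 1:
x1 = cos(132)*-0.4 - sin(132)*-2.9 + 3.6 = 6.0228
y1 = sin(132)*-0.4 + cos(132)*-2.9 + -1.7 = -0.0568
After transform 2:
x2 = cos(332)*6.0228 - sin(332)*-0.0568 + 0.2
= 5.4911


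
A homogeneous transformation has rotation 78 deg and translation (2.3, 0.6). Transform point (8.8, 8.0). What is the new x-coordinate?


x' = cos(theta)*px - sin(theta)*py + tx
= 0.2079*8.8 - 0.9781*8.0 + 2.3
= -3.6956


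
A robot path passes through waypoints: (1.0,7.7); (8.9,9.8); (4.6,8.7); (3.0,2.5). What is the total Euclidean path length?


Segment lengths:
  seg1 = sqrt((7.9)^2 + (2.1)^2) = 8.1744
  seg2 = sqrt((-4.3)^2 + (-1.1)^2) = 4.4385
  seg3 = sqrt((-1.6)^2 + (-6.2)^2) = 6.4031
Total = 19.0159


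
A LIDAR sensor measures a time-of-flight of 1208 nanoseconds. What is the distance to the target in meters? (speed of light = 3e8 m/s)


tof = 1208 ns = 1.208e-06 s
dist = c * tof / 2
= 3e8 * 1.208e-06 / 2
= 181.2 m


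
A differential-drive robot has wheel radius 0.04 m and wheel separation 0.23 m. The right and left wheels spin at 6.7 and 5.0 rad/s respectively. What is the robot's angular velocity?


vR = r*wR = 0.04*6.7 = 0.268 m/s
vL = r*wL = 0.04*5.0 = 0.2 m/s
v = (vR+vL)/2 = 0.234 m/s
omega = (vR-vL)/L = 0.2957 rad/s
angular velocity = 0.2957 rad/s
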